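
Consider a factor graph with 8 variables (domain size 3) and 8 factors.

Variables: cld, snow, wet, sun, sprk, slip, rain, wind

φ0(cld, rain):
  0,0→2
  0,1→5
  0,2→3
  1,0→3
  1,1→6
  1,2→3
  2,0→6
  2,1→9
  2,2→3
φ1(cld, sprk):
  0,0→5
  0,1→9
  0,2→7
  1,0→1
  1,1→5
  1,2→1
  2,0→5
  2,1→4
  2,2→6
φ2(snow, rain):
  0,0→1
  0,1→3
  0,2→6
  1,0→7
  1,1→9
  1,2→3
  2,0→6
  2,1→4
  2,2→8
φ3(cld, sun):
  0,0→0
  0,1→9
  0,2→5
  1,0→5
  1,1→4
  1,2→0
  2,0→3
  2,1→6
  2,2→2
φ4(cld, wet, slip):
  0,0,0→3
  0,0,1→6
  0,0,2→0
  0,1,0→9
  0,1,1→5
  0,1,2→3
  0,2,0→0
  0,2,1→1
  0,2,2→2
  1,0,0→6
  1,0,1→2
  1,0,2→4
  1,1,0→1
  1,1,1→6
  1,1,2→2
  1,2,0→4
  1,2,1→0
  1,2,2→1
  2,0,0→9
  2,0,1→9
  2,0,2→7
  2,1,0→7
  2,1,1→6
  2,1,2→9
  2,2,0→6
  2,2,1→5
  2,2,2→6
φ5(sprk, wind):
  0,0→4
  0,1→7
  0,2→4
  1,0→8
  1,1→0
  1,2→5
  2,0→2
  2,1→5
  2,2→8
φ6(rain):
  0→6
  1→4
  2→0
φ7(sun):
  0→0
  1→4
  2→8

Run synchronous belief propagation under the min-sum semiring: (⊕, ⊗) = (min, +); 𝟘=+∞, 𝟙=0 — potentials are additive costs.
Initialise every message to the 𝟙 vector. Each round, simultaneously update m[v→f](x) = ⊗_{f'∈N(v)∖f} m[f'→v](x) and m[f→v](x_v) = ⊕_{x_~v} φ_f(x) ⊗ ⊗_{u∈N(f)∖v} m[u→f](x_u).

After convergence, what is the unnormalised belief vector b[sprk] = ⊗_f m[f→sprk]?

b[sprk] = [15, 15, 14]

init: all messages = 𝟙 over 3 values
r1 m[φ0→cld] = [2, 3, 3]
r1 m[φ0→rain] = [2, 5, 3]
r1 m[φ1→cld] = [5, 1, 4]
r1 m[φ1→sprk] = [1, 4, 1]
r1 m[φ2→snow] = [1, 3, 4]
r1 m[φ2→rain] = [1, 3, 3]
r1 m[φ3→cld] = [0, 0, 2]
r1 m[φ3→sun] = [0, 4, 0]
r1 m[φ4→cld] = [0, 0, 5]
r1 m[φ4→wet] = [0, 1, 0]
r1 m[φ4→slip] = [0, 0, 0]
r1 m[φ5→sprk] = [4, 0, 2]
r1 m[φ5→wind] = [2, 0, 4]
r1 m[φ6→rain] = [6, 4, 0]
r1 m[φ7→sun] = [0, 4, 8]
r1 m[cld→φ0] = [0, 0, 0]
r1 m[cld→φ1] = [0, 0, 0]
r1 m[cld→φ3] = [0, 0, 0]
r1 m[cld→φ4] = [0, 0, 0]
r1 m[snow→φ2] = [0, 0, 0]
r1 m[wet→φ4] = [0, 0, 0]
r1 m[sun→φ3] = [0, 0, 0]
r1 m[sun→φ7] = [0, 0, 0]
r1 m[sprk→φ1] = [0, 0, 0]
r1 m[sprk→φ5] = [0, 0, 0]
r1 m[slip→φ4] = [0, 0, 0]
r1 m[rain→φ0] = [0, 0, 0]
r1 m[rain→φ2] = [0, 0, 0]
r1 m[rain→φ6] = [0, 0, 0]
r1 m[wind→φ5] = [0, 0, 0]
r2 m[φ0→cld] = [2, 3, 3]
r2 m[φ0→rain] = [2, 5, 3]
r2 m[φ1→cld] = [5, 1, 4]
r2 m[φ1→sprk] = [1, 4, 1]
r2 m[φ2→snow] = [1, 3, 4]
r2 m[φ2→rain] = [1, 3, 3]
r2 m[φ3→cld] = [0, 0, 2]
r2 m[φ3→sun] = [0, 4, 0]
r2 m[φ4→cld] = [0, 0, 5]
r2 m[φ4→wet] = [0, 1, 0]
r2 m[φ4→slip] = [0, 0, 0]
r2 m[φ5→sprk] = [4, 0, 2]
r2 m[φ5→wind] = [2, 0, 4]
r2 m[φ6→rain] = [6, 4, 0]
r2 m[φ7→sun] = [0, 4, 8]
r2 m[cld→φ0] = [5, 1, 11]
r2 m[cld→φ1] = [2, 3, 10]
r2 m[cld→φ3] = [7, 4, 12]
r2 m[cld→φ4] = [7, 4, 9]
r2 m[snow→φ2] = [0, 0, 0]
r2 m[wet→φ4] = [0, 0, 0]
r2 m[sun→φ3] = [0, 4, 8]
r2 m[sun→φ7] = [0, 4, 0]
r2 m[sprk→φ1] = [4, 0, 2]
r2 m[sprk→φ5] = [1, 4, 1]
r2 m[slip→φ4] = [0, 0, 0]
r2 m[rain→φ0] = [7, 7, 3]
r2 m[rain→φ2] = [8, 9, 3]
r2 m[rain→φ6] = [3, 8, 6]
r2 m[wind→φ5] = [0, 0, 0]
r3 m[φ0→cld] = [6, 6, 6]
r3 m[φ0→rain] = [4, 7, 4]
r3 m[φ1→cld] = [9, 3, 4]
r3 m[φ1→sprk] = [4, 8, 4]
r3 m[φ2→snow] = [9, 6, 11]
r3 m[φ2→rain] = [1, 3, 3]
r3 m[φ3→cld] = [0, 5, 3]
r3 m[φ3→sun] = [7, 8, 4]
r3 m[φ4→cld] = [0, 0, 5]
r3 m[φ4→wet] = [6, 5, 4]
r3 m[φ4→slip] = [5, 4, 5]
r3 m[φ5→sprk] = [4, 0, 2]
r3 m[φ5→wind] = [3, 4, 5]
r3 m[φ6→rain] = [6, 4, 0]
r3 m[φ7→sun] = [0, 4, 8]
r3 m[cld→φ0] = [5, 1, 11]
r3 m[cld→φ1] = [2, 3, 10]
r3 m[cld→φ3] = [7, 4, 12]
r3 m[cld→φ4] = [7, 4, 9]
r3 m[snow→φ2] = [0, 0, 0]
r3 m[wet→φ4] = [0, 0, 0]
r3 m[sun→φ3] = [0, 4, 8]
r3 m[sun→φ7] = [0, 4, 0]
r3 m[sprk→φ1] = [4, 0, 2]
r3 m[sprk→φ5] = [1, 4, 1]
r3 m[slip→φ4] = [0, 0, 0]
r3 m[rain→φ0] = [7, 7, 3]
r3 m[rain→φ2] = [8, 9, 3]
r3 m[rain→φ6] = [3, 8, 6]
r3 m[wind→φ5] = [0, 0, 0]
r4 m[φ0→cld] = [6, 6, 6]
r4 m[φ0→rain] = [4, 7, 4]
r4 m[φ1→cld] = [9, 3, 4]
r4 m[φ1→sprk] = [4, 8, 4]
r4 m[φ2→snow] = [9, 6, 11]
r4 m[φ2→rain] = [1, 3, 3]
r4 m[φ3→cld] = [0, 5, 3]
r4 m[φ3→sun] = [7, 8, 4]
r4 m[φ4→cld] = [0, 0, 5]
r4 m[φ4→wet] = [6, 5, 4]
r4 m[φ4→slip] = [5, 4, 5]
r4 m[φ5→sprk] = [4, 0, 2]
r4 m[φ5→wind] = [3, 4, 5]
r4 m[φ6→rain] = [6, 4, 0]
r4 m[φ7→sun] = [0, 4, 8]
r4 m[cld→φ0] = [9, 8, 12]
r4 m[cld→φ1] = [6, 11, 14]
r4 m[cld→φ3] = [15, 9, 15]
r4 m[cld→φ4] = [15, 14, 13]
r4 m[snow→φ2] = [0, 0, 0]
r4 m[wet→φ4] = [0, 0, 0]
r4 m[sun→φ3] = [0, 4, 8]
r4 m[sun→φ7] = [7, 8, 4]
r4 m[sprk→φ1] = [4, 0, 2]
r4 m[sprk→φ5] = [4, 8, 4]
r4 m[slip→φ4] = [0, 0, 0]
r4 m[rain→φ0] = [7, 7, 3]
r4 m[rain→φ2] = [10, 11, 4]
r4 m[rain→φ6] = [5, 10, 7]
r4 m[wind→φ5] = [0, 0, 0]
r5 m[φ0→cld] = [6, 6, 6]
r5 m[φ0→rain] = [11, 14, 11]
r5 m[φ1→cld] = [9, 3, 4]
r5 m[φ1→sprk] = [11, 15, 12]
r5 m[φ2→snow] = [10, 7, 12]
r5 m[φ2→rain] = [1, 3, 3]
r5 m[φ3→cld] = [0, 5, 3]
r5 m[φ3→sun] = [14, 13, 9]
r5 m[φ4→cld] = [0, 0, 5]
r5 m[φ4→wet] = [15, 15, 14]
r5 m[φ4→slip] = [15, 14, 15]
r5 m[φ5→sprk] = [4, 0, 2]
r5 m[φ5→wind] = [6, 8, 8]
r5 m[φ6→rain] = [6, 4, 0]
r5 m[φ7→sun] = [0, 4, 8]
r5 m[cld→φ0] = [9, 8, 12]
r5 m[cld→φ1] = [6, 11, 14]
r5 m[cld→φ3] = [15, 9, 15]
r5 m[cld→φ4] = [15, 14, 13]
r5 m[snow→φ2] = [0, 0, 0]
r5 m[wet→φ4] = [0, 0, 0]
r5 m[sun→φ3] = [0, 4, 8]
r5 m[sun→φ7] = [7, 8, 4]
r5 m[sprk→φ1] = [4, 0, 2]
r5 m[sprk→φ5] = [4, 8, 4]
r5 m[slip→φ4] = [0, 0, 0]
r5 m[rain→φ0] = [7, 7, 3]
r5 m[rain→φ2] = [10, 11, 4]
r5 m[rain→φ6] = [5, 10, 7]
r5 m[wind→φ5] = [0, 0, 0]
r6 m[φ0→cld] = [6, 6, 6]
r6 m[φ0→rain] = [11, 14, 11]
r6 m[φ1→cld] = [9, 3, 4]
r6 m[φ1→sprk] = [11, 15, 12]
r6 m[φ2→snow] = [10, 7, 12]
r6 m[φ2→rain] = [1, 3, 3]
r6 m[φ3→cld] = [0, 5, 3]
r6 m[φ3→sun] = [14, 13, 9]
r6 m[φ4→cld] = [0, 0, 5]
r6 m[φ4→wet] = [15, 15, 14]
r6 m[φ4→slip] = [15, 14, 15]
r6 m[φ5→sprk] = [4, 0, 2]
r6 m[φ5→wind] = [6, 8, 8]
r6 m[φ6→rain] = [6, 4, 0]
r6 m[φ7→sun] = [0, 4, 8]
r6 m[cld→φ0] = [9, 8, 12]
r6 m[cld→φ1] = [6, 11, 14]
r6 m[cld→φ3] = [15, 9, 15]
r6 m[cld→φ4] = [15, 14, 13]
r6 m[snow→φ2] = [0, 0, 0]
r6 m[wet→φ4] = [0, 0, 0]
r6 m[sun→φ3] = [0, 4, 8]
r6 m[sun→φ7] = [14, 13, 9]
r6 m[sprk→φ1] = [4, 0, 2]
r6 m[sprk→φ5] = [11, 15, 12]
r6 m[slip→φ4] = [0, 0, 0]
r6 m[rain→φ0] = [7, 7, 3]
r6 m[rain→φ2] = [17, 18, 11]
r6 m[rain→φ6] = [12, 17, 14]
r6 m[wind→φ5] = [0, 0, 0]
r7 m[φ0→cld] = [6, 6, 6]
r7 m[φ0→rain] = [11, 14, 11]
r7 m[φ1→cld] = [9, 3, 4]
r7 m[φ1→sprk] = [11, 15, 12]
r7 m[φ2→snow] = [17, 14, 19]
r7 m[φ2→rain] = [1, 3, 3]
r7 m[φ3→cld] = [0, 5, 3]
r7 m[φ3→sun] = [14, 13, 9]
r7 m[φ4→cld] = [0, 0, 5]
r7 m[φ4→wet] = [15, 15, 14]
r7 m[φ4→slip] = [15, 14, 15]
r7 m[φ5→sprk] = [4, 0, 2]
r7 m[φ5→wind] = [14, 15, 15]
r7 m[φ6→rain] = [6, 4, 0]
r7 m[φ7→sun] = [0, 4, 8]
r7 m[cld→φ0] = [9, 8, 12]
r7 m[cld→φ1] = [6, 11, 14]
r7 m[cld→φ3] = [15, 9, 15]
r7 m[cld→φ4] = [15, 14, 13]
r7 m[snow→φ2] = [0, 0, 0]
r7 m[wet→φ4] = [0, 0, 0]
r7 m[sun→φ3] = [0, 4, 8]
r7 m[sun→φ7] = [14, 13, 9]
r7 m[sprk→φ1] = [4, 0, 2]
r7 m[sprk→φ5] = [11, 15, 12]
r7 m[slip→φ4] = [0, 0, 0]
r7 m[rain→φ0] = [7, 7, 3]
r7 m[rain→φ2] = [17, 18, 11]
r7 m[rain→φ6] = [12, 17, 14]
r7 m[wind→φ5] = [0, 0, 0]
r8 m[φ0→cld] = [6, 6, 6]
r8 m[φ0→rain] = [11, 14, 11]
r8 m[φ1→cld] = [9, 3, 4]
r8 m[φ1→sprk] = [11, 15, 12]
r8 m[φ2→snow] = [17, 14, 19]
r8 m[φ2→rain] = [1, 3, 3]
r8 m[φ3→cld] = [0, 5, 3]
r8 m[φ3→sun] = [14, 13, 9]
r8 m[φ4→cld] = [0, 0, 5]
r8 m[φ4→wet] = [15, 15, 14]
r8 m[φ4→slip] = [15, 14, 15]
r8 m[φ5→sprk] = [4, 0, 2]
r8 m[φ5→wind] = [14, 15, 15]
r8 m[φ6→rain] = [6, 4, 0]
r8 m[φ7→sun] = [0, 4, 8]
r8 m[cld→φ0] = [9, 8, 12]
r8 m[cld→φ1] = [6, 11, 14]
r8 m[cld→φ3] = [15, 9, 15]
r8 m[cld→φ4] = [15, 14, 13]
r8 m[snow→φ2] = [0, 0, 0]
r8 m[wet→φ4] = [0, 0, 0]
r8 m[sun→φ3] = [0, 4, 8]
r8 m[sun→φ7] = [14, 13, 9]
r8 m[sprk→φ1] = [4, 0, 2]
r8 m[sprk→φ5] = [11, 15, 12]
r8 m[slip→φ4] = [0, 0, 0]
r8 m[rain→φ0] = [7, 7, 3]
r8 m[rain→φ2] = [17, 18, 11]
r8 m[rain→φ6] = [12, 17, 14]
r8 m[wind→φ5] = [0, 0, 0]
fixed point reached at round 8
b[sprk] = ⊗ incoming = [15, 15, 14]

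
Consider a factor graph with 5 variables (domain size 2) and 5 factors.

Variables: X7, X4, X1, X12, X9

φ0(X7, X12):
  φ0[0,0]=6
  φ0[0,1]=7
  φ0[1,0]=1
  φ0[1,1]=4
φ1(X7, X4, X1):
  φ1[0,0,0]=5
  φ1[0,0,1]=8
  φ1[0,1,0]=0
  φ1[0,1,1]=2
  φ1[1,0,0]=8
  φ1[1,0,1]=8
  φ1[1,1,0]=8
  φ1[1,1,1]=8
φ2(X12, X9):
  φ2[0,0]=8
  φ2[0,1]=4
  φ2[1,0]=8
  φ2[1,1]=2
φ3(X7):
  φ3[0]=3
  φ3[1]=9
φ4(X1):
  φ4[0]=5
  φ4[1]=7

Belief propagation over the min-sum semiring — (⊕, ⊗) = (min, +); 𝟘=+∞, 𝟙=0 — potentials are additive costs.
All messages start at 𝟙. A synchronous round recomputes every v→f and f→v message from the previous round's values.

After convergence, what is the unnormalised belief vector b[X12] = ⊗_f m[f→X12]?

b[X12] = [18, 17]

init: all messages = 𝟙 over 2 values
r1 m[φ0→X7] = [6, 1]
r1 m[φ0→X12] = [1, 4]
r1 m[φ1→X7] = [0, 8]
r1 m[φ1→X4] = [5, 0]
r1 m[φ1→X1] = [0, 2]
r1 m[φ2→X12] = [4, 2]
r1 m[φ2→X9] = [8, 2]
r1 m[φ3→X7] = [3, 9]
r1 m[φ4→X1] = [5, 7]
r1 m[X7→φ0] = [0, 0]
r1 m[X7→φ1] = [0, 0]
r1 m[X7→φ3] = [0, 0]
r1 m[X4→φ1] = [0, 0]
r1 m[X1→φ1] = [0, 0]
r1 m[X1→φ4] = [0, 0]
r1 m[X12→φ0] = [0, 0]
r1 m[X12→φ2] = [0, 0]
r1 m[X9→φ2] = [0, 0]
r2 m[φ0→X7] = [6, 1]
r2 m[φ0→X12] = [1, 4]
r2 m[φ1→X7] = [0, 8]
r2 m[φ1→X4] = [5, 0]
r2 m[φ1→X1] = [0, 2]
r2 m[φ2→X12] = [4, 2]
r2 m[φ2→X9] = [8, 2]
r2 m[φ3→X7] = [3, 9]
r2 m[φ4→X1] = [5, 7]
r2 m[X7→φ0] = [3, 17]
r2 m[X7→φ1] = [9, 10]
r2 m[X7→φ3] = [6, 9]
r2 m[X4→φ1] = [0, 0]
r2 m[X1→φ1] = [5, 7]
r2 m[X1→φ4] = [0, 2]
r2 m[X12→φ0] = [4, 2]
r2 m[X12→φ2] = [1, 4]
r2 m[X9→φ2] = [0, 0]
r3 m[φ0→X7] = [9, 5]
r3 m[φ0→X12] = [9, 10]
r3 m[φ1→X7] = [5, 13]
r3 m[φ1→X4] = [19, 14]
r3 m[φ1→X1] = [9, 11]
r3 m[φ2→X12] = [4, 2]
r3 m[φ2→X9] = [9, 5]
r3 m[φ3→X7] = [3, 9]
r3 m[φ4→X1] = [5, 7]
r3 m[X7→φ0] = [3, 17]
r3 m[X7→φ1] = [9, 10]
r3 m[X7→φ3] = [6, 9]
r3 m[X4→φ1] = [0, 0]
r3 m[X1→φ1] = [5, 7]
r3 m[X1→φ4] = [0, 2]
r3 m[X12→φ0] = [4, 2]
r3 m[X12→φ2] = [1, 4]
r3 m[X9→φ2] = [0, 0]
r4 m[φ0→X7] = [9, 5]
r4 m[φ0→X12] = [9, 10]
r4 m[φ1→X7] = [5, 13]
r4 m[φ1→X4] = [19, 14]
r4 m[φ1→X1] = [9, 11]
r4 m[φ2→X12] = [4, 2]
r4 m[φ2→X9] = [9, 5]
r4 m[φ3→X7] = [3, 9]
r4 m[φ4→X1] = [5, 7]
r4 m[X7→φ0] = [8, 22]
r4 m[X7→φ1] = [12, 14]
r4 m[X7→φ3] = [14, 18]
r4 m[X4→φ1] = [0, 0]
r4 m[X1→φ1] = [5, 7]
r4 m[X1→φ4] = [9, 11]
r4 m[X12→φ0] = [4, 2]
r4 m[X12→φ2] = [9, 10]
r4 m[X9→φ2] = [0, 0]
r5 m[φ0→X7] = [9, 5]
r5 m[φ0→X12] = [14, 15]
r5 m[φ1→X7] = [5, 13]
r5 m[φ1→X4] = [22, 17]
r5 m[φ1→X1] = [12, 14]
r5 m[φ2→X12] = [4, 2]
r5 m[φ2→X9] = [17, 12]
r5 m[φ3→X7] = [3, 9]
r5 m[φ4→X1] = [5, 7]
r5 m[X7→φ0] = [8, 22]
r5 m[X7→φ1] = [12, 14]
r5 m[X7→φ3] = [14, 18]
r5 m[X4→φ1] = [0, 0]
r5 m[X1→φ1] = [5, 7]
r5 m[X1→φ4] = [9, 11]
r5 m[X12→φ0] = [4, 2]
r5 m[X12→φ2] = [9, 10]
r5 m[X9→φ2] = [0, 0]
r6 m[φ0→X7] = [9, 5]
r6 m[φ0→X12] = [14, 15]
r6 m[φ1→X7] = [5, 13]
r6 m[φ1→X4] = [22, 17]
r6 m[φ1→X1] = [12, 14]
r6 m[φ2→X12] = [4, 2]
r6 m[φ2→X9] = [17, 12]
r6 m[φ3→X7] = [3, 9]
r6 m[φ4→X1] = [5, 7]
r6 m[X7→φ0] = [8, 22]
r6 m[X7→φ1] = [12, 14]
r6 m[X7→φ3] = [14, 18]
r6 m[X4→φ1] = [0, 0]
r6 m[X1→φ1] = [5, 7]
r6 m[X1→φ4] = [12, 14]
r6 m[X12→φ0] = [4, 2]
r6 m[X12→φ2] = [14, 15]
r6 m[X9→φ2] = [0, 0]
r7 m[φ0→X7] = [9, 5]
r7 m[φ0→X12] = [14, 15]
r7 m[φ1→X7] = [5, 13]
r7 m[φ1→X4] = [22, 17]
r7 m[φ1→X1] = [12, 14]
r7 m[φ2→X12] = [4, 2]
r7 m[φ2→X9] = [22, 17]
r7 m[φ3→X7] = [3, 9]
r7 m[φ4→X1] = [5, 7]
r7 m[X7→φ0] = [8, 22]
r7 m[X7→φ1] = [12, 14]
r7 m[X7→φ3] = [14, 18]
r7 m[X4→φ1] = [0, 0]
r7 m[X1→φ1] = [5, 7]
r7 m[X1→φ4] = [12, 14]
r7 m[X12→φ0] = [4, 2]
r7 m[X12→φ2] = [14, 15]
r7 m[X9→φ2] = [0, 0]
r8 m[φ0→X7] = [9, 5]
r8 m[φ0→X12] = [14, 15]
r8 m[φ1→X7] = [5, 13]
r8 m[φ1→X4] = [22, 17]
r8 m[φ1→X1] = [12, 14]
r8 m[φ2→X12] = [4, 2]
r8 m[φ2→X9] = [22, 17]
r8 m[φ3→X7] = [3, 9]
r8 m[φ4→X1] = [5, 7]
r8 m[X7→φ0] = [8, 22]
r8 m[X7→φ1] = [12, 14]
r8 m[X7→φ3] = [14, 18]
r8 m[X4→φ1] = [0, 0]
r8 m[X1→φ1] = [5, 7]
r8 m[X1→φ4] = [12, 14]
r8 m[X12→φ0] = [4, 2]
r8 m[X12→φ2] = [14, 15]
r8 m[X9→φ2] = [0, 0]
fixed point reached at round 8
b[X12] = ⊗ incoming = [18, 17]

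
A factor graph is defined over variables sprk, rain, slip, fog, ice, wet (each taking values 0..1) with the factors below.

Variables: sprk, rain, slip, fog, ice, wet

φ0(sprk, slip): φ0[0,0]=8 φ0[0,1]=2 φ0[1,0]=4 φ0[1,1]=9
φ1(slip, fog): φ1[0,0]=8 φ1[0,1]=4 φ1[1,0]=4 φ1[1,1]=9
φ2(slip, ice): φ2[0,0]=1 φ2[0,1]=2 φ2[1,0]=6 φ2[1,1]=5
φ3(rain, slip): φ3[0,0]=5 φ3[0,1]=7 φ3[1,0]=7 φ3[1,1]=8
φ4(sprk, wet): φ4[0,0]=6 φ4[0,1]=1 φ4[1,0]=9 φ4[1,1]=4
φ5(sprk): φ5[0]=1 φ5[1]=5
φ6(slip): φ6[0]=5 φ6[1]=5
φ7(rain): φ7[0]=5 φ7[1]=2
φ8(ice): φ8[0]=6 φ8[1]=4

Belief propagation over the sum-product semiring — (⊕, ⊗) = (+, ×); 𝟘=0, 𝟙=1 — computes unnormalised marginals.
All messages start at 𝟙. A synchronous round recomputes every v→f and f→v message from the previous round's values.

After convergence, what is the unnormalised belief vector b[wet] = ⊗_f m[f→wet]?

b[wet] = [84881160, 36669360]

init: all messages = 𝟙 over 2 values
r1 m[φ0→sprk] = [10, 13]
r1 m[φ0→slip] = [12, 11]
r1 m[φ1→slip] = [12, 13]
r1 m[φ1→fog] = [12, 13]
r1 m[φ2→slip] = [3, 11]
r1 m[φ2→ice] = [7, 7]
r1 m[φ3→rain] = [12, 15]
r1 m[φ3→slip] = [12, 15]
r1 m[φ4→sprk] = [7, 13]
r1 m[φ4→wet] = [15, 5]
r1 m[φ5→sprk] = [1, 5]
r1 m[φ6→slip] = [5, 5]
r1 m[φ7→rain] = [5, 2]
r1 m[φ8→ice] = [6, 4]
r1 m[sprk→φ0] = [1, 1]
r1 m[sprk→φ4] = [1, 1]
r1 m[sprk→φ5] = [1, 1]
r1 m[rain→φ3] = [1, 1]
r1 m[rain→φ7] = [1, 1]
r1 m[slip→φ0] = [1, 1]
r1 m[slip→φ1] = [1, 1]
r1 m[slip→φ2] = [1, 1]
r1 m[slip→φ3] = [1, 1]
r1 m[slip→φ6] = [1, 1]
r1 m[fog→φ1] = [1, 1]
r1 m[ice→φ2] = [1, 1]
r1 m[ice→φ8] = [1, 1]
r1 m[wet→φ4] = [1, 1]
r2 m[φ0→sprk] = [10, 13]
r2 m[φ0→slip] = [12, 11]
r2 m[φ1→slip] = [12, 13]
r2 m[φ1→fog] = [12, 13]
r2 m[φ2→slip] = [3, 11]
r2 m[φ2→ice] = [7, 7]
r2 m[φ3→rain] = [12, 15]
r2 m[φ3→slip] = [12, 15]
r2 m[φ4→sprk] = [7, 13]
r2 m[φ4→wet] = [15, 5]
r2 m[φ5→sprk] = [1, 5]
r2 m[φ6→slip] = [5, 5]
r2 m[φ7→rain] = [5, 2]
r2 m[φ8→ice] = [6, 4]
r2 m[sprk→φ0] = [7, 65]
r2 m[sprk→φ4] = [10, 65]
r2 m[sprk→φ5] = [70, 169]
r2 m[rain→φ3] = [5, 2]
r2 m[rain→φ7] = [12, 15]
r2 m[slip→φ0] = [2160, 10725]
r2 m[slip→φ1] = [2160, 9075]
r2 m[slip→φ2] = [8640, 10725]
r2 m[slip→φ3] = [2160, 7865]
r2 m[slip→φ6] = [5184, 23595]
r2 m[fog→φ1] = [1, 1]
r2 m[ice→φ2] = [6, 4]
r2 m[ice→φ8] = [7, 7]
r2 m[wet→φ4] = [1, 1]
r3 m[φ0→sprk] = [38730, 105165]
r3 m[φ0→slip] = [316, 599]
r3 m[φ1→slip] = [12, 13]
r3 m[φ1→fog] = [53580, 90315]
r3 m[φ2→slip] = [14, 56]
r3 m[φ2→ice] = [72990, 70905]
r3 m[φ3→rain] = [65855, 78040]
r3 m[φ3→slip] = [39, 51]
r3 m[φ4→sprk] = [7, 13]
r3 m[φ4→wet] = [645, 270]
r3 m[φ5→sprk] = [1, 5]
r3 m[φ6→slip] = [5, 5]
r3 m[φ7→rain] = [5, 2]
r3 m[φ8→ice] = [6, 4]
r3 m[sprk→φ0] = [7, 65]
r3 m[sprk→φ4] = [10, 65]
r3 m[sprk→φ5] = [70, 169]
r3 m[rain→φ3] = [5, 2]
r3 m[rain→φ7] = [12, 15]
r3 m[slip→φ0] = [2160, 10725]
r3 m[slip→φ1] = [2160, 9075]
r3 m[slip→φ2] = [8640, 10725]
r3 m[slip→φ3] = [2160, 7865]
r3 m[slip→φ6] = [5184, 23595]
r3 m[fog→φ1] = [1, 1]
r3 m[ice→φ2] = [6, 4]
r3 m[ice→φ8] = [7, 7]
r3 m[wet→φ4] = [1, 1]
r4 m[φ0→sprk] = [38730, 105165]
r4 m[φ0→slip] = [316, 599]
r4 m[φ1→slip] = [12, 13]
r4 m[φ1→fog] = [53580, 90315]
r4 m[φ2→slip] = [14, 56]
r4 m[φ2→ice] = [72990, 70905]
r4 m[φ3→rain] = [65855, 78040]
r4 m[φ3→slip] = [39, 51]
r4 m[φ4→sprk] = [7, 13]
r4 m[φ4→wet] = [645, 270]
r4 m[φ5→sprk] = [1, 5]
r4 m[φ6→slip] = [5, 5]
r4 m[φ7→rain] = [5, 2]
r4 m[φ8→ice] = [6, 4]
r4 m[sprk→φ0] = [7, 65]
r4 m[sprk→φ4] = [38730, 525825]
r4 m[sprk→φ5] = [271110, 1367145]
r4 m[rain→φ3] = [5, 2]
r4 m[rain→φ7] = [65855, 78040]
r4 m[slip→φ0] = [32760, 185640]
r4 m[slip→φ1] = [862680, 8553720]
r4 m[slip→φ2] = [739440, 1985685]
r4 m[slip→φ3] = [265440, 2180360]
r4 m[slip→φ6] = [2070432, 22239672]
r4 m[fog→φ1] = [1, 1]
r4 m[ice→φ2] = [6, 4]
r4 m[ice→φ8] = [72990, 70905]
r4 m[wet→φ4] = [1, 1]
r5 m[φ0→sprk] = [633360, 1801800]
r5 m[φ0→slip] = [316, 599]
r5 m[φ1→slip] = [12, 13]
r5 m[φ1→fog] = [41116320, 80434200]
r5 m[φ2→slip] = [14, 56]
r5 m[φ2→ice] = [12653550, 11407305]
r5 m[φ3→rain] = [16589720, 19300960]
r5 m[φ3→slip] = [39, 51]
r5 m[φ4→sprk] = [7, 13]
r5 m[φ4→wet] = [4964805, 2142030]
r5 m[φ5→sprk] = [1, 5]
r5 m[φ6→slip] = [5, 5]
r5 m[φ7→rain] = [5, 2]
r5 m[φ8→ice] = [6, 4]
r5 m[sprk→φ0] = [7, 65]
r5 m[sprk→φ4] = [38730, 525825]
r5 m[sprk→φ5] = [271110, 1367145]
r5 m[rain→φ3] = [5, 2]
r5 m[rain→φ7] = [65855, 78040]
r5 m[slip→φ0] = [32760, 185640]
r5 m[slip→φ1] = [862680, 8553720]
r5 m[slip→φ2] = [739440, 1985685]
r5 m[slip→φ3] = [265440, 2180360]
r5 m[slip→φ6] = [2070432, 22239672]
r5 m[fog→φ1] = [1, 1]
r5 m[ice→φ2] = [6, 4]
r5 m[ice→φ8] = [72990, 70905]
r5 m[wet→φ4] = [1, 1]
r6 m[φ0→sprk] = [633360, 1801800]
r6 m[φ0→slip] = [316, 599]
r6 m[φ1→slip] = [12, 13]
r6 m[φ1→fog] = [41116320, 80434200]
r6 m[φ2→slip] = [14, 56]
r6 m[φ2→ice] = [12653550, 11407305]
r6 m[φ3→rain] = [16589720, 19300960]
r6 m[φ3→slip] = [39, 51]
r6 m[φ4→sprk] = [7, 13]
r6 m[φ4→wet] = [4964805, 2142030]
r6 m[φ5→sprk] = [1, 5]
r6 m[φ6→slip] = [5, 5]
r6 m[φ7→rain] = [5, 2]
r6 m[φ8→ice] = [6, 4]
r6 m[sprk→φ0] = [7, 65]
r6 m[sprk→φ4] = [633360, 9009000]
r6 m[sprk→φ5] = [4433520, 23423400]
r6 m[rain→φ3] = [5, 2]
r6 m[rain→φ7] = [16589720, 19300960]
r6 m[slip→φ0] = [32760, 185640]
r6 m[slip→φ1] = [862680, 8553720]
r6 m[slip→φ2] = [739440, 1985685]
r6 m[slip→φ3] = [265440, 2180360]
r6 m[slip→φ6] = [2070432, 22239672]
r6 m[fog→φ1] = [1, 1]
r6 m[ice→φ2] = [6, 4]
r6 m[ice→φ8] = [12653550, 11407305]
r6 m[wet→φ4] = [1, 1]
r7 m[φ0→sprk] = [633360, 1801800]
r7 m[φ0→slip] = [316, 599]
r7 m[φ1→slip] = [12, 13]
r7 m[φ1→fog] = [41116320, 80434200]
r7 m[φ2→slip] = [14, 56]
r7 m[φ2→ice] = [12653550, 11407305]
r7 m[φ3→rain] = [16589720, 19300960]
r7 m[φ3→slip] = [39, 51]
r7 m[φ4→sprk] = [7, 13]
r7 m[φ4→wet] = [84881160, 36669360]
r7 m[φ5→sprk] = [1, 5]
r7 m[φ6→slip] = [5, 5]
r7 m[φ7→rain] = [5, 2]
r7 m[φ8→ice] = [6, 4]
r7 m[sprk→φ0] = [7, 65]
r7 m[sprk→φ4] = [633360, 9009000]
r7 m[sprk→φ5] = [4433520, 23423400]
r7 m[rain→φ3] = [5, 2]
r7 m[rain→φ7] = [16589720, 19300960]
r7 m[slip→φ0] = [32760, 185640]
r7 m[slip→φ1] = [862680, 8553720]
r7 m[slip→φ2] = [739440, 1985685]
r7 m[slip→φ3] = [265440, 2180360]
r7 m[slip→φ6] = [2070432, 22239672]
r7 m[fog→φ1] = [1, 1]
r7 m[ice→φ2] = [6, 4]
r7 m[ice→φ8] = [12653550, 11407305]
r7 m[wet→φ4] = [1, 1]
r8 m[φ0→sprk] = [633360, 1801800]
r8 m[φ0→slip] = [316, 599]
r8 m[φ1→slip] = [12, 13]
r8 m[φ1→fog] = [41116320, 80434200]
r8 m[φ2→slip] = [14, 56]
r8 m[φ2→ice] = [12653550, 11407305]
r8 m[φ3→rain] = [16589720, 19300960]
r8 m[φ3→slip] = [39, 51]
r8 m[φ4→sprk] = [7, 13]
r8 m[φ4→wet] = [84881160, 36669360]
r8 m[φ5→sprk] = [1, 5]
r8 m[φ6→slip] = [5, 5]
r8 m[φ7→rain] = [5, 2]
r8 m[φ8→ice] = [6, 4]
r8 m[sprk→φ0] = [7, 65]
r8 m[sprk→φ4] = [633360, 9009000]
r8 m[sprk→φ5] = [4433520, 23423400]
r8 m[rain→φ3] = [5, 2]
r8 m[rain→φ7] = [16589720, 19300960]
r8 m[slip→φ0] = [32760, 185640]
r8 m[slip→φ1] = [862680, 8553720]
r8 m[slip→φ2] = [739440, 1985685]
r8 m[slip→φ3] = [265440, 2180360]
r8 m[slip→φ6] = [2070432, 22239672]
r8 m[fog→φ1] = [1, 1]
r8 m[ice→φ2] = [6, 4]
r8 m[ice→φ8] = [12653550, 11407305]
r8 m[wet→φ4] = [1, 1]
fixed point reached at round 8
b[wet] = ⊗ incoming = [84881160, 36669360]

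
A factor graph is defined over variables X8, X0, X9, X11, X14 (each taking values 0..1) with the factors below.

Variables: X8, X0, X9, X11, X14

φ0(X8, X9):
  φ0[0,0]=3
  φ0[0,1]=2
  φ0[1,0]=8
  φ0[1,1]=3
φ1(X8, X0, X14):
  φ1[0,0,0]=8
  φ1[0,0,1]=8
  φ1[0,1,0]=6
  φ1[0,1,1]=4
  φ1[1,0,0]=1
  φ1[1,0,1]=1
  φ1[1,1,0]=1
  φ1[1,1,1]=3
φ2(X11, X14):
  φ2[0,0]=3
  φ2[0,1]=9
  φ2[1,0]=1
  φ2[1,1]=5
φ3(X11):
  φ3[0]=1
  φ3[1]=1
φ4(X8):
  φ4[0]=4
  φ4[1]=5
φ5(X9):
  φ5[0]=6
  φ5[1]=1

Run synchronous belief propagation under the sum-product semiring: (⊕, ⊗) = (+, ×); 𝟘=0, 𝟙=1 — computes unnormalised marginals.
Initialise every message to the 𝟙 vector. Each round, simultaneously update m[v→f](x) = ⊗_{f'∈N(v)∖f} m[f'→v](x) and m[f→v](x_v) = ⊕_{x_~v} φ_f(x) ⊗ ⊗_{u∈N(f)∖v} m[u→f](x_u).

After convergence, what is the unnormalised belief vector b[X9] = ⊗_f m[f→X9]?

b[X9] = [31488, 2752]

init: all messages = 𝟙 over 2 values
r1 m[φ0→X8] = [5, 11]
r1 m[φ0→X9] = [11, 5]
r1 m[φ1→X8] = [26, 6]
r1 m[φ1→X0] = [18, 14]
r1 m[φ1→X14] = [16, 16]
r1 m[φ2→X11] = [12, 6]
r1 m[φ2→X14] = [4, 14]
r1 m[φ3→X11] = [1, 1]
r1 m[φ4→X8] = [4, 5]
r1 m[φ5→X9] = [6, 1]
r1 m[X8→φ0] = [1, 1]
r1 m[X8→φ1] = [1, 1]
r1 m[X8→φ4] = [1, 1]
r1 m[X0→φ1] = [1, 1]
r1 m[X9→φ0] = [1, 1]
r1 m[X9→φ5] = [1, 1]
r1 m[X11→φ2] = [1, 1]
r1 m[X11→φ3] = [1, 1]
r1 m[X14→φ1] = [1, 1]
r1 m[X14→φ2] = [1, 1]
r2 m[φ0→X8] = [5, 11]
r2 m[φ0→X9] = [11, 5]
r2 m[φ1→X8] = [26, 6]
r2 m[φ1→X0] = [18, 14]
r2 m[φ1→X14] = [16, 16]
r2 m[φ2→X11] = [12, 6]
r2 m[φ2→X14] = [4, 14]
r2 m[φ3→X11] = [1, 1]
r2 m[φ4→X8] = [4, 5]
r2 m[φ5→X9] = [6, 1]
r2 m[X8→φ0] = [104, 30]
r2 m[X8→φ1] = [20, 55]
r2 m[X8→φ4] = [130, 66]
r2 m[X0→φ1] = [1, 1]
r2 m[X9→φ0] = [6, 1]
r2 m[X9→φ5] = [11, 5]
r2 m[X11→φ2] = [1, 1]
r2 m[X11→φ3] = [12, 6]
r2 m[X14→φ1] = [4, 14]
r2 m[X14→φ2] = [16, 16]
r3 m[φ0→X8] = [20, 51]
r3 m[φ0→X9] = [552, 298]
r3 m[φ1→X8] = [224, 64]
r3 m[φ1→X0] = [3870, 4130]
r3 m[φ1→X14] = [390, 460]
r3 m[φ2→X11] = [192, 96]
r3 m[φ2→X14] = [4, 14]
r3 m[φ3→X11] = [1, 1]
r3 m[φ4→X8] = [4, 5]
r3 m[φ5→X9] = [6, 1]
r3 m[X8→φ0] = [104, 30]
r3 m[X8→φ1] = [20, 55]
r3 m[X8→φ4] = [130, 66]
r3 m[X0→φ1] = [1, 1]
r3 m[X9→φ0] = [6, 1]
r3 m[X9→φ5] = [11, 5]
r3 m[X11→φ2] = [1, 1]
r3 m[X11→φ3] = [12, 6]
r3 m[X14→φ1] = [4, 14]
r3 m[X14→φ2] = [16, 16]
r4 m[φ0→X8] = [20, 51]
r4 m[φ0→X9] = [552, 298]
r4 m[φ1→X8] = [224, 64]
r4 m[φ1→X0] = [3870, 4130]
r4 m[φ1→X14] = [390, 460]
r4 m[φ2→X11] = [192, 96]
r4 m[φ2→X14] = [4, 14]
r4 m[φ3→X11] = [1, 1]
r4 m[φ4→X8] = [4, 5]
r4 m[φ5→X9] = [6, 1]
r4 m[X8→φ0] = [896, 320]
r4 m[X8→φ1] = [80, 255]
r4 m[X8→φ4] = [4480, 3264]
r4 m[X0→φ1] = [1, 1]
r4 m[X9→φ0] = [6, 1]
r4 m[X9→φ5] = [552, 298]
r4 m[X11→φ2] = [1, 1]
r4 m[X11→φ3] = [192, 96]
r4 m[X14→φ1] = [4, 14]
r4 m[X14→φ2] = [390, 460]
r5 m[φ0→X8] = [20, 51]
r5 m[φ0→X9] = [5248, 2752]
r5 m[φ1→X8] = [224, 64]
r5 m[φ1→X0] = [16110, 18130]
r5 m[φ1→X14] = [1630, 1980]
r5 m[φ2→X11] = [5310, 2690]
r5 m[φ2→X14] = [4, 14]
r5 m[φ3→X11] = [1, 1]
r5 m[φ4→X8] = [4, 5]
r5 m[φ5→X9] = [6, 1]
r5 m[X8→φ0] = [896, 320]
r5 m[X8→φ1] = [80, 255]
r5 m[X8→φ4] = [4480, 3264]
r5 m[X0→φ1] = [1, 1]
r5 m[X9→φ0] = [6, 1]
r5 m[X9→φ5] = [552, 298]
r5 m[X11→φ2] = [1, 1]
r5 m[X11→φ3] = [192, 96]
r5 m[X14→φ1] = [4, 14]
r5 m[X14→φ2] = [390, 460]
r6 m[φ0→X8] = [20, 51]
r6 m[φ0→X9] = [5248, 2752]
r6 m[φ1→X8] = [224, 64]
r6 m[φ1→X0] = [16110, 18130]
r6 m[φ1→X14] = [1630, 1980]
r6 m[φ2→X11] = [5310, 2690]
r6 m[φ2→X14] = [4, 14]
r6 m[φ3→X11] = [1, 1]
r6 m[φ4→X8] = [4, 5]
r6 m[φ5→X9] = [6, 1]
r6 m[X8→φ0] = [896, 320]
r6 m[X8→φ1] = [80, 255]
r6 m[X8→φ4] = [4480, 3264]
r6 m[X0→φ1] = [1, 1]
r6 m[X9→φ0] = [6, 1]
r6 m[X9→φ5] = [5248, 2752]
r6 m[X11→φ2] = [1, 1]
r6 m[X11→φ3] = [5310, 2690]
r6 m[X14→φ1] = [4, 14]
r6 m[X14→φ2] = [1630, 1980]
r7 m[φ0→X8] = [20, 51]
r7 m[φ0→X9] = [5248, 2752]
r7 m[φ1→X8] = [224, 64]
r7 m[φ1→X0] = [16110, 18130]
r7 m[φ1→X14] = [1630, 1980]
r7 m[φ2→X11] = [22710, 11530]
r7 m[φ2→X14] = [4, 14]
r7 m[φ3→X11] = [1, 1]
r7 m[φ4→X8] = [4, 5]
r7 m[φ5→X9] = [6, 1]
r7 m[X8→φ0] = [896, 320]
r7 m[X8→φ1] = [80, 255]
r7 m[X8→φ4] = [4480, 3264]
r7 m[X0→φ1] = [1, 1]
r7 m[X9→φ0] = [6, 1]
r7 m[X9→φ5] = [5248, 2752]
r7 m[X11→φ2] = [1, 1]
r7 m[X11→φ3] = [5310, 2690]
r7 m[X14→φ1] = [4, 14]
r7 m[X14→φ2] = [1630, 1980]
r8 m[φ0→X8] = [20, 51]
r8 m[φ0→X9] = [5248, 2752]
r8 m[φ1→X8] = [224, 64]
r8 m[φ1→X0] = [16110, 18130]
r8 m[φ1→X14] = [1630, 1980]
r8 m[φ2→X11] = [22710, 11530]
r8 m[φ2→X14] = [4, 14]
r8 m[φ3→X11] = [1, 1]
r8 m[φ4→X8] = [4, 5]
r8 m[φ5→X9] = [6, 1]
r8 m[X8→φ0] = [896, 320]
r8 m[X8→φ1] = [80, 255]
r8 m[X8→φ4] = [4480, 3264]
r8 m[X0→φ1] = [1, 1]
r8 m[X9→φ0] = [6, 1]
r8 m[X9→φ5] = [5248, 2752]
r8 m[X11→φ2] = [1, 1]
r8 m[X11→φ3] = [22710, 11530]
r8 m[X14→φ1] = [4, 14]
r8 m[X14→φ2] = [1630, 1980]
r9 m[φ0→X8] = [20, 51]
r9 m[φ0→X9] = [5248, 2752]
r9 m[φ1→X8] = [224, 64]
r9 m[φ1→X0] = [16110, 18130]
r9 m[φ1→X14] = [1630, 1980]
r9 m[φ2→X11] = [22710, 11530]
r9 m[φ2→X14] = [4, 14]
r9 m[φ3→X11] = [1, 1]
r9 m[φ4→X8] = [4, 5]
r9 m[φ5→X9] = [6, 1]
r9 m[X8→φ0] = [896, 320]
r9 m[X8→φ1] = [80, 255]
r9 m[X8→φ4] = [4480, 3264]
r9 m[X0→φ1] = [1, 1]
r9 m[X9→φ0] = [6, 1]
r9 m[X9→φ5] = [5248, 2752]
r9 m[X11→φ2] = [1, 1]
r9 m[X11→φ3] = [22710, 11530]
r9 m[X14→φ1] = [4, 14]
r9 m[X14→φ2] = [1630, 1980]
fixed point reached at round 9
b[X9] = ⊗ incoming = [31488, 2752]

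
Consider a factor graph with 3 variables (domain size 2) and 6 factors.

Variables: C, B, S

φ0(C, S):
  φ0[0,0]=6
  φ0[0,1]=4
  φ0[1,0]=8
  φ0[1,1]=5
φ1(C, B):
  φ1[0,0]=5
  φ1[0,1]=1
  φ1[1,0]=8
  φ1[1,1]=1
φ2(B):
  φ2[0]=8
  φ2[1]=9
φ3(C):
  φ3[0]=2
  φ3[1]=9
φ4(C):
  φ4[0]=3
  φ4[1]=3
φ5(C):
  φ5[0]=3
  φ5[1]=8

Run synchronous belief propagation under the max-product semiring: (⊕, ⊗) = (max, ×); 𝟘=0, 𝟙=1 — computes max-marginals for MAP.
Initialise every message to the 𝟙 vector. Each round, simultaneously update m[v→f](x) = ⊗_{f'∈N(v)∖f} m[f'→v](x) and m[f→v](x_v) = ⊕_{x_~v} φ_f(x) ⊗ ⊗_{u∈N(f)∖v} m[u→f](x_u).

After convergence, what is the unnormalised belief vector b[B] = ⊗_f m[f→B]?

b[B] = [110592, 15552]

init: all messages = 𝟙 over 2 values
r1 m[φ0→C] = [6, 8]
r1 m[φ0→S] = [8, 5]
r1 m[φ1→C] = [5, 8]
r1 m[φ1→B] = [8, 1]
r1 m[φ2→B] = [8, 9]
r1 m[φ3→C] = [2, 9]
r1 m[φ4→C] = [3, 3]
r1 m[φ5→C] = [3, 8]
r1 m[C→φ0] = [1, 1]
r1 m[C→φ1] = [1, 1]
r1 m[C→φ3] = [1, 1]
r1 m[C→φ4] = [1, 1]
r1 m[C→φ5] = [1, 1]
r1 m[B→φ1] = [1, 1]
r1 m[B→φ2] = [1, 1]
r1 m[S→φ0] = [1, 1]
r2 m[φ0→C] = [6, 8]
r2 m[φ0→S] = [8, 5]
r2 m[φ1→C] = [5, 8]
r2 m[φ1→B] = [8, 1]
r2 m[φ2→B] = [8, 9]
r2 m[φ3→C] = [2, 9]
r2 m[φ4→C] = [3, 3]
r2 m[φ5→C] = [3, 8]
r2 m[C→φ0] = [90, 1728]
r2 m[C→φ1] = [108, 1728]
r2 m[C→φ3] = [270, 1536]
r2 m[C→φ4] = [180, 4608]
r2 m[C→φ5] = [180, 1728]
r2 m[B→φ1] = [8, 9]
r2 m[B→φ2] = [8, 1]
r2 m[S→φ0] = [1, 1]
r3 m[φ0→C] = [6, 8]
r3 m[φ0→S] = [13824, 8640]
r3 m[φ1→C] = [40, 64]
r3 m[φ1→B] = [13824, 1728]
r3 m[φ2→B] = [8, 9]
r3 m[φ3→C] = [2, 9]
r3 m[φ4→C] = [3, 3]
r3 m[φ5→C] = [3, 8]
r3 m[C→φ0] = [90, 1728]
r3 m[C→φ1] = [108, 1728]
r3 m[C→φ3] = [270, 1536]
r3 m[C→φ4] = [180, 4608]
r3 m[C→φ5] = [180, 1728]
r3 m[B→φ1] = [8, 9]
r3 m[B→φ2] = [8, 1]
r3 m[S→φ0] = [1, 1]
r4 m[φ0→C] = [6, 8]
r4 m[φ0→S] = [13824, 8640]
r4 m[φ1→C] = [40, 64]
r4 m[φ1→B] = [13824, 1728]
r4 m[φ2→B] = [8, 9]
r4 m[φ3→C] = [2, 9]
r4 m[φ4→C] = [3, 3]
r4 m[φ5→C] = [3, 8]
r4 m[C→φ0] = [720, 13824]
r4 m[C→φ1] = [108, 1728]
r4 m[C→φ3] = [2160, 12288]
r4 m[C→φ4] = [1440, 36864]
r4 m[C→φ5] = [1440, 13824]
r4 m[B→φ1] = [8, 9]
r4 m[B→φ2] = [13824, 1728]
r4 m[S→φ0] = [1, 1]
r5 m[φ0→C] = [6, 8]
r5 m[φ0→S] = [110592, 69120]
r5 m[φ1→C] = [40, 64]
r5 m[φ1→B] = [13824, 1728]
r5 m[φ2→B] = [8, 9]
r5 m[φ3→C] = [2, 9]
r5 m[φ4→C] = [3, 3]
r5 m[φ5→C] = [3, 8]
r5 m[C→φ0] = [720, 13824]
r5 m[C→φ1] = [108, 1728]
r5 m[C→φ3] = [2160, 12288]
r5 m[C→φ4] = [1440, 36864]
r5 m[C→φ5] = [1440, 13824]
r5 m[B→φ1] = [8, 9]
r5 m[B→φ2] = [13824, 1728]
r5 m[S→φ0] = [1, 1]
r6 m[φ0→C] = [6, 8]
r6 m[φ0→S] = [110592, 69120]
r6 m[φ1→C] = [40, 64]
r6 m[φ1→B] = [13824, 1728]
r6 m[φ2→B] = [8, 9]
r6 m[φ3→C] = [2, 9]
r6 m[φ4→C] = [3, 3]
r6 m[φ5→C] = [3, 8]
r6 m[C→φ0] = [720, 13824]
r6 m[C→φ1] = [108, 1728]
r6 m[C→φ3] = [2160, 12288]
r6 m[C→φ4] = [1440, 36864]
r6 m[C→φ5] = [1440, 13824]
r6 m[B→φ1] = [8, 9]
r6 m[B→φ2] = [13824, 1728]
r6 m[S→φ0] = [1, 1]
fixed point reached at round 6
b[B] = ⊗ incoming = [110592, 15552]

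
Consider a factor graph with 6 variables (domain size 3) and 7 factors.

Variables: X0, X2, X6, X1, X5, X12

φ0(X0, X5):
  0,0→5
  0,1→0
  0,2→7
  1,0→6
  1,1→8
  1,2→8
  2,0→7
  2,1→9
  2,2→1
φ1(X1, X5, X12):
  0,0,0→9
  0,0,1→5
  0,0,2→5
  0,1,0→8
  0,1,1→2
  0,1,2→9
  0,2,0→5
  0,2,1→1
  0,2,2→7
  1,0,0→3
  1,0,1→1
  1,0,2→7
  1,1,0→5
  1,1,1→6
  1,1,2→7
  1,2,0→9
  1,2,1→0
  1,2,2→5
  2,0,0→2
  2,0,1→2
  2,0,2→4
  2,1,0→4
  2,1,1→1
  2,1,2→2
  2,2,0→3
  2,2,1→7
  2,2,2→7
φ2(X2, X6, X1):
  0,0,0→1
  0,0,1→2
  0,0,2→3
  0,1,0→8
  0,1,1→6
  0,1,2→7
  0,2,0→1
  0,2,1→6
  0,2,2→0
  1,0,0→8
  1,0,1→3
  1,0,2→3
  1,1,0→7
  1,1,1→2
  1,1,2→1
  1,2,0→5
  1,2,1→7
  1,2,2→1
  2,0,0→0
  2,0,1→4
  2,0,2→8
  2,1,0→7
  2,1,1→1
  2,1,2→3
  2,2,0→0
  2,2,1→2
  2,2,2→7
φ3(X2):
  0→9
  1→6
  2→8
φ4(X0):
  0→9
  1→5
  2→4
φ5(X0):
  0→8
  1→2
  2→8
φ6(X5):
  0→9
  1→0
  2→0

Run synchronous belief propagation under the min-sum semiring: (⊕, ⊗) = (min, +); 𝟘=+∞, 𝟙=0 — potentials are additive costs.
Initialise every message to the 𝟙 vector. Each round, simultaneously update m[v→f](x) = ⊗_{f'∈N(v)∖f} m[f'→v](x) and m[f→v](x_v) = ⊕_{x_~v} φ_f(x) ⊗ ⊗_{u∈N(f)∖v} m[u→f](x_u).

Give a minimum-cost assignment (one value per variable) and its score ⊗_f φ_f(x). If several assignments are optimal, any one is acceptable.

assignment: (X0=2, X2=1, X6=1, X1=1, X5=2, X12=1); score = 21

init: all messages = 𝟙 over 3 values
r1 m[φ0→X0] = [0, 6, 1]
r1 m[φ0→X5] = [5, 0, 1]
r1 m[φ1→X1] = [1, 0, 1]
r1 m[φ1→X5] = [1, 1, 0]
r1 m[φ1→X12] = [2, 0, 2]
r1 m[φ2→X2] = [0, 1, 0]
r1 m[φ2→X6] = [0, 1, 0]
r1 m[φ2→X1] = [0, 1, 0]
r1 m[φ3→X2] = [9, 6, 8]
r1 m[φ4→X0] = [9, 5, 4]
r1 m[φ5→X0] = [8, 2, 8]
r1 m[φ6→X5] = [9, 0, 0]
r1 m[X0→φ0] = [0, 0, 0]
r1 m[X0→φ4] = [0, 0, 0]
r1 m[X0→φ5] = [0, 0, 0]
r1 m[X2→φ2] = [0, 0, 0]
r1 m[X2→φ3] = [0, 0, 0]
r1 m[X6→φ2] = [0, 0, 0]
r1 m[X1→φ1] = [0, 0, 0]
r1 m[X1→φ2] = [0, 0, 0]
r1 m[X5→φ0] = [0, 0, 0]
r1 m[X5→φ1] = [0, 0, 0]
r1 m[X5→φ6] = [0, 0, 0]
r1 m[X12→φ1] = [0, 0, 0]
r2 m[φ0→X0] = [0, 6, 1]
r2 m[φ0→X5] = [5, 0, 1]
r2 m[φ1→X1] = [1, 0, 1]
r2 m[φ1→X5] = [1, 1, 0]
r2 m[φ1→X12] = [2, 0, 2]
r2 m[φ2→X2] = [0, 1, 0]
r2 m[φ2→X6] = [0, 1, 0]
r2 m[φ2→X1] = [0, 1, 0]
r2 m[φ3→X2] = [9, 6, 8]
r2 m[φ4→X0] = [9, 5, 4]
r2 m[φ5→X0] = [8, 2, 8]
r2 m[φ6→X5] = [9, 0, 0]
r2 m[X0→φ0] = [17, 7, 12]
r2 m[X0→φ4] = [8, 8, 9]
r2 m[X0→φ5] = [9, 11, 5]
r2 m[X2→φ2] = [9, 6, 8]
r2 m[X2→φ3] = [0, 1, 0]
r2 m[X6→φ2] = [0, 0, 0]
r2 m[X1→φ1] = [0, 1, 0]
r2 m[X1→φ2] = [1, 0, 1]
r2 m[X5→φ0] = [10, 1, 0]
r2 m[X5→φ1] = [14, 0, 1]
r2 m[X5→φ6] = [6, 1, 1]
r2 m[X12→φ1] = [0, 0, 0]
r3 m[φ0→X0] = [1, 8, 1]
r3 m[φ0→X5] = [13, 15, 13]
r3 m[φ1→X1] = [2, 1, 1]
r3 m[φ1→X5] = [2, 1, 1]
r3 m[φ1→X12] = [4, 1, 2]
r3 m[φ2→X2] = [1, 2, 1]
r3 m[φ2→X6] = [9, 8, 8]
r3 m[φ2→X1] = [8, 8, 7]
r3 m[φ3→X2] = [9, 6, 8]
r3 m[φ4→X0] = [9, 5, 4]
r3 m[φ5→X0] = [8, 2, 8]
r3 m[φ6→X5] = [9, 0, 0]
r3 m[X0→φ0] = [17, 7, 12]
r3 m[X0→φ4] = [8, 8, 9]
r3 m[X0→φ5] = [9, 11, 5]
r3 m[X2→φ2] = [9, 6, 8]
r3 m[X2→φ3] = [0, 1, 0]
r3 m[X6→φ2] = [0, 0, 0]
r3 m[X1→φ1] = [0, 1, 0]
r3 m[X1→φ2] = [1, 0, 1]
r3 m[X5→φ0] = [10, 1, 0]
r3 m[X5→φ1] = [14, 0, 1]
r3 m[X5→φ6] = [6, 1, 1]
r3 m[X12→φ1] = [0, 0, 0]
r4 m[φ0→X0] = [1, 8, 1]
r4 m[φ0→X5] = [13, 15, 13]
r4 m[φ1→X1] = [2, 1, 1]
r4 m[φ1→X5] = [2, 1, 1]
r4 m[φ1→X12] = [4, 1, 2]
r4 m[φ2→X2] = [1, 2, 1]
r4 m[φ2→X6] = [9, 8, 8]
r4 m[φ2→X1] = [8, 8, 7]
r4 m[φ3→X2] = [9, 6, 8]
r4 m[φ4→X0] = [9, 5, 4]
r4 m[φ5→X0] = [8, 2, 8]
r4 m[φ6→X5] = [9, 0, 0]
r4 m[X0→φ0] = [17, 7, 12]
r4 m[X0→φ4] = [9, 10, 9]
r4 m[X0→φ5] = [10, 13, 5]
r4 m[X2→φ2] = [9, 6, 8]
r4 m[X2→φ3] = [1, 2, 1]
r4 m[X6→φ2] = [0, 0, 0]
r4 m[X1→φ1] = [8, 8, 7]
r4 m[X1→φ2] = [2, 1, 1]
r4 m[X5→φ0] = [11, 1, 1]
r4 m[X5→φ1] = [22, 15, 13]
r4 m[X5→φ6] = [15, 16, 14]
r4 m[X12→φ1] = [0, 0, 0]
r5 m[φ0→X0] = [1, 9, 2]
r5 m[φ0→X5] = [13, 15, 13]
r5 m[φ1→X1] = [14, 13, 16]
r5 m[φ1→X5] = [9, 8, 8]
r5 m[φ1→X12] = [23, 21, 24]
r5 m[φ2→X2] = [1, 2, 2]
r5 m[φ2→X6] = [10, 8, 8]
r5 m[φ2→X1] = [8, 8, 7]
r5 m[φ3→X2] = [9, 6, 8]
r5 m[φ4→X0] = [9, 5, 4]
r5 m[φ5→X0] = [8, 2, 8]
r5 m[φ6→X5] = [9, 0, 0]
r5 m[X0→φ0] = [17, 7, 12]
r5 m[X0→φ4] = [9, 10, 9]
r5 m[X0→φ5] = [10, 13, 5]
r5 m[X2→φ2] = [9, 6, 8]
r5 m[X2→φ3] = [1, 2, 1]
r5 m[X6→φ2] = [0, 0, 0]
r5 m[X1→φ1] = [8, 8, 7]
r5 m[X1→φ2] = [2, 1, 1]
r5 m[X5→φ0] = [11, 1, 1]
r5 m[X5→φ1] = [22, 15, 13]
r5 m[X5→φ6] = [15, 16, 14]
r5 m[X12→φ1] = [0, 0, 0]
r6 m[φ0→X0] = [1, 9, 2]
r6 m[φ0→X5] = [13, 15, 13]
r6 m[φ1→X1] = [14, 13, 16]
r6 m[φ1→X5] = [9, 8, 8]
r6 m[φ1→X12] = [23, 21, 24]
r6 m[φ2→X2] = [1, 2, 2]
r6 m[φ2→X6] = [10, 8, 8]
r6 m[φ2→X1] = [8, 8, 7]
r6 m[φ3→X2] = [9, 6, 8]
r6 m[φ4→X0] = [9, 5, 4]
r6 m[φ5→X0] = [8, 2, 8]
r6 m[φ6→X5] = [9, 0, 0]
r6 m[X0→φ0] = [17, 7, 12]
r6 m[X0→φ4] = [9, 11, 10]
r6 m[X0→φ5] = [10, 14, 6]
r6 m[X2→φ2] = [9, 6, 8]
r6 m[X2→φ3] = [1, 2, 2]
r6 m[X6→φ2] = [0, 0, 0]
r6 m[X1→φ1] = [8, 8, 7]
r6 m[X1→φ2] = [14, 13, 16]
r6 m[X5→φ0] = [18, 8, 8]
r6 m[X5→φ1] = [22, 15, 13]
r6 m[X5→φ6] = [22, 23, 21]
r6 m[X12→φ1] = [0, 0, 0]
r7 m[φ0→X0] = [8, 16, 9]
r7 m[φ0→X5] = [13, 15, 13]
r7 m[φ1→X1] = [14, 13, 16]
r7 m[φ1→X5] = [9, 8, 8]
r7 m[φ1→X12] = [23, 21, 24]
r7 m[φ2→X2] = [15, 15, 14]
r7 m[φ2→X6] = [22, 21, 22]
r7 m[φ2→X1] = [8, 8, 7]
r7 m[φ3→X2] = [9, 6, 8]
r7 m[φ4→X0] = [9, 5, 4]
r7 m[φ5→X0] = [8, 2, 8]
r7 m[φ6→X5] = [9, 0, 0]
r7 m[X0→φ0] = [17, 7, 12]
r7 m[X0→φ4] = [9, 11, 10]
r7 m[X0→φ5] = [10, 14, 6]
r7 m[X2→φ2] = [9, 6, 8]
r7 m[X2→φ3] = [1, 2, 2]
r7 m[X6→φ2] = [0, 0, 0]
r7 m[X1→φ1] = [8, 8, 7]
r7 m[X1→φ2] = [14, 13, 16]
r7 m[X5→φ0] = [18, 8, 8]
r7 m[X5→φ1] = [22, 15, 13]
r7 m[X5→φ6] = [22, 23, 21]
r7 m[X12→φ1] = [0, 0, 0]
r8 m[φ0→X0] = [8, 16, 9]
r8 m[φ0→X5] = [13, 15, 13]
r8 m[φ1→X1] = [14, 13, 16]
r8 m[φ1→X5] = [9, 8, 8]
r8 m[φ1→X12] = [23, 21, 24]
r8 m[φ2→X2] = [15, 15, 14]
r8 m[φ2→X6] = [22, 21, 22]
r8 m[φ2→X1] = [8, 8, 7]
r8 m[φ3→X2] = [9, 6, 8]
r8 m[φ4→X0] = [9, 5, 4]
r8 m[φ5→X0] = [8, 2, 8]
r8 m[φ6→X5] = [9, 0, 0]
r8 m[X0→φ0] = [17, 7, 12]
r8 m[X0→φ4] = [16, 18, 17]
r8 m[X0→φ5] = [17, 21, 13]
r8 m[X2→φ2] = [9, 6, 8]
r8 m[X2→φ3] = [15, 15, 14]
r8 m[X6→φ2] = [0, 0, 0]
r8 m[X1→φ1] = [8, 8, 7]
r8 m[X1→φ2] = [14, 13, 16]
r8 m[X5→φ0] = [18, 8, 8]
r8 m[X5→φ1] = [22, 15, 13]
r8 m[X5→φ6] = [22, 23, 21]
r8 m[X12→φ1] = [0, 0, 0]
r9 m[φ0→X0] = [8, 16, 9]
r9 m[φ0→X5] = [13, 15, 13]
r9 m[φ1→X1] = [14, 13, 16]
r9 m[φ1→X5] = [9, 8, 8]
r9 m[φ1→X12] = [23, 21, 24]
r9 m[φ2→X2] = [15, 15, 14]
r9 m[φ2→X6] = [22, 21, 22]
r9 m[φ2→X1] = [8, 8, 7]
r9 m[φ3→X2] = [9, 6, 8]
r9 m[φ4→X0] = [9, 5, 4]
r9 m[φ5→X0] = [8, 2, 8]
r9 m[φ6→X5] = [9, 0, 0]
r9 m[X0→φ0] = [17, 7, 12]
r9 m[X0→φ4] = [16, 18, 17]
r9 m[X0→φ5] = [17, 21, 13]
r9 m[X2→φ2] = [9, 6, 8]
r9 m[X2→φ3] = [15, 15, 14]
r9 m[X6→φ2] = [0, 0, 0]
r9 m[X1→φ1] = [8, 8, 7]
r9 m[X1→φ2] = [14, 13, 16]
r9 m[X5→φ0] = [18, 8, 8]
r9 m[X5→φ1] = [22, 15, 13]
r9 m[X5→φ6] = [22, 23, 21]
r9 m[X12→φ1] = [0, 0, 0]
fixed point reached at round 9
traceback from X0: (X0=2, X2=1, X6=1, X1=1, X5=2, X12=1), score=21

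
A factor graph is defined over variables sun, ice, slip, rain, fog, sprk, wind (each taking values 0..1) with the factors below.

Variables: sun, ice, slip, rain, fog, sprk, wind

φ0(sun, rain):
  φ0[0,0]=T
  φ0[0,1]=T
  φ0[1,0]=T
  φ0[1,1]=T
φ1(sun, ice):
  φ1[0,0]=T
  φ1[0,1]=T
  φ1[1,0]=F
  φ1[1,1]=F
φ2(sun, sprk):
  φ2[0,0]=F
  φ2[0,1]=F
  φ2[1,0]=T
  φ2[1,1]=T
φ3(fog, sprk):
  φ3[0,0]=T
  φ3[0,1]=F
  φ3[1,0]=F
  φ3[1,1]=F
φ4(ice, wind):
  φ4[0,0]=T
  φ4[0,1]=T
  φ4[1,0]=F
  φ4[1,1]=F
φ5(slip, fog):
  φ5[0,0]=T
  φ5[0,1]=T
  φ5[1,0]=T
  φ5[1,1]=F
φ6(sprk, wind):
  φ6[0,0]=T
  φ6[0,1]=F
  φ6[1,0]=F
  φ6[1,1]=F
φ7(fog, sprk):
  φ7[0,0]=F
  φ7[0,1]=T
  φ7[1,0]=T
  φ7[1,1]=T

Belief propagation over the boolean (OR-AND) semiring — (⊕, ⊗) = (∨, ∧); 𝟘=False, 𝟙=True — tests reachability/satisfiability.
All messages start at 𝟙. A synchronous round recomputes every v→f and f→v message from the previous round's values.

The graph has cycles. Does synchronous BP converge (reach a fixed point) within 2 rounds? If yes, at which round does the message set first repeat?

init: all messages = 𝟙 over 2 values
r1 m[φ0→sun] = [T, T]
r1 m[φ0→rain] = [T, T]
r1 m[φ1→sun] = [T, F]
r1 m[φ1→ice] = [T, T]
r1 m[φ2→sun] = [F, T]
r1 m[φ2→sprk] = [T, T]
r1 m[φ3→fog] = [T, F]
r1 m[φ3→sprk] = [T, F]
r1 m[φ4→ice] = [T, F]
r1 m[φ4→wind] = [T, T]
r1 m[φ5→slip] = [T, T]
r1 m[φ5→fog] = [T, T]
r1 m[φ6→sprk] = [T, F]
r1 m[φ6→wind] = [T, F]
r1 m[φ7→fog] = [T, T]
r1 m[φ7→sprk] = [T, T]
r1 m[sun→φ0] = [T, T]
r1 m[sun→φ1] = [T, T]
r1 m[sun→φ2] = [T, T]
r1 m[ice→φ1] = [T, T]
r1 m[ice→φ4] = [T, T]
r1 m[slip→φ5] = [T, T]
r1 m[rain→φ0] = [T, T]
r1 m[fog→φ3] = [T, T]
r1 m[fog→φ5] = [T, T]
r1 m[fog→φ7] = [T, T]
r1 m[sprk→φ2] = [T, T]
r1 m[sprk→φ3] = [T, T]
r1 m[sprk→φ6] = [T, T]
r1 m[sprk→φ7] = [T, T]
r1 m[wind→φ4] = [T, T]
r1 m[wind→φ6] = [T, T]
r2 m[φ0→sun] = [T, T]
r2 m[φ0→rain] = [T, T]
r2 m[φ1→sun] = [T, F]
r2 m[φ1→ice] = [T, T]
r2 m[φ2→sun] = [F, T]
r2 m[φ2→sprk] = [T, T]
r2 m[φ3→fog] = [T, F]
r2 m[φ3→sprk] = [T, F]
r2 m[φ4→ice] = [T, F]
r2 m[φ4→wind] = [T, T]
r2 m[φ5→slip] = [T, T]
r2 m[φ5→fog] = [T, T]
r2 m[φ6→sprk] = [T, F]
r2 m[φ6→wind] = [T, F]
r2 m[φ7→fog] = [T, T]
r2 m[φ7→sprk] = [T, T]
r2 m[sun→φ0] = [F, F]
r2 m[sun→φ1] = [F, T]
r2 m[sun→φ2] = [T, F]
r2 m[ice→φ1] = [T, F]
r2 m[ice→φ4] = [T, T]
r2 m[slip→φ5] = [T, T]
r2 m[rain→φ0] = [T, T]
r2 m[fog→φ3] = [T, T]
r2 m[fog→φ5] = [T, F]
r2 m[fog→φ7] = [T, F]
r2 m[sprk→φ2] = [T, F]
r2 m[sprk→φ3] = [T, F]
r2 m[sprk→φ6] = [T, F]
r2 m[sprk→φ7] = [T, F]
r2 m[wind→φ4] = [T, F]
r2 m[wind→φ6] = [T, T]
no fixed point within 2 rounds

NOT CONVERGED within 2 rounds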